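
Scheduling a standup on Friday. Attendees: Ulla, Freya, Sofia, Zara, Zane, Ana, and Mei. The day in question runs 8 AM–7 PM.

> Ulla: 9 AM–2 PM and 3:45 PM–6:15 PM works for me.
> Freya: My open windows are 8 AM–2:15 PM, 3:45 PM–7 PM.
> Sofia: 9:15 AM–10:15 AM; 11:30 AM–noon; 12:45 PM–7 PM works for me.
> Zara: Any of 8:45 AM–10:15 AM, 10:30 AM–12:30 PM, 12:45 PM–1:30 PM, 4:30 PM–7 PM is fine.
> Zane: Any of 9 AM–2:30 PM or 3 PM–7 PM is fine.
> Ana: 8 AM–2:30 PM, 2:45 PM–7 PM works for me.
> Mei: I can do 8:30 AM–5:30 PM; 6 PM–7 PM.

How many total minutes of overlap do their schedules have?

210

Ulla ∩ Freya: 09:00-14:00, 15:45-18:15.
Ulla ∩ Freya ∩ Sofia: 09:15-10:15, 11:30-12:00, 12:45-14:00, 15:45-18:15.
Ulla ∩ Freya ∩ Sofia ∩ Zara: 09:15-10:15, 11:30-12:00, 12:45-13:30, 16:30-18:15.
Ulla ∩ Freya ∩ Sofia ∩ Zara ∩ Zane: 09:15-10:15, 11:30-12:00, 12:45-13:30, 16:30-18:15.
Ulla ∩ Freya ∩ Sofia ∩ Zara ∩ Zane ∩ Ana: 09:15-10:15, 11:30-12:00, 12:45-13:30, 16:30-18:15.
Ulla ∩ Freya ∩ Sofia ∩ Zara ∩ Zane ∩ Ana ∩ Mei: 09:15-10:15, 11:30-12:00, 12:45-13:30, 16:30-17:30, 18:00-18:15.
Those are the intersection windows.
Summing the common windows: 60 + 30 + 45 + 60 + 15 = 210 minutes.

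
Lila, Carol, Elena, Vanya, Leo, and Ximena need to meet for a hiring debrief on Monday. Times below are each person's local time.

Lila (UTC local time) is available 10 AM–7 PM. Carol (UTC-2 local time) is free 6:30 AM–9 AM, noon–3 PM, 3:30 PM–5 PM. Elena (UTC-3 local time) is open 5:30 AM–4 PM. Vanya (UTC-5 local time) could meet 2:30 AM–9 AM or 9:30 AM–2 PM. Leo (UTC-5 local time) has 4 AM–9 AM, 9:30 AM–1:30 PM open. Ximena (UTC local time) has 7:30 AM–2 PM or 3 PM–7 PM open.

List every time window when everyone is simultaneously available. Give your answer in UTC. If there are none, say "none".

Lila in UTC: 10:00-19:00.
Carol in UTC: 08:30-11:00, 14:00-17:00, 17:30-19:00 (add 2h to convert from UTC-2).
Elena in UTC: 08:30-19:00 (add 3h to convert from UTC-3).
Vanya in UTC: 07:30-14:00, 14:30-19:00 (add 5h to convert from UTC-5).
Leo in UTC: 09:00-14:00, 14:30-18:30 (add 5h to convert from UTC-5).
Ximena in UTC: 07:30-14:00, 15:00-19:00.
Lila ∩ Carol: 10:00-11:00, 14:00-17:00, 17:30-19:00.
Lila ∩ Carol ∩ Elena: 10:00-11:00, 14:00-17:00, 17:30-19:00.
Lila ∩ Carol ∩ Elena ∩ Vanya: 10:00-11:00, 14:30-17:00, 17:30-19:00.
Lila ∩ Carol ∩ Elena ∩ Vanya ∩ Leo: 10:00-11:00, 14:30-17:00, 17:30-18:30.
Lila ∩ Carol ∩ Elena ∩ Vanya ∩ Leo ∩ Ximena: 10:00-11:00, 15:00-17:00, 17:30-18:30.

10:00-11:00, 15:00-17:00, 17:30-18:30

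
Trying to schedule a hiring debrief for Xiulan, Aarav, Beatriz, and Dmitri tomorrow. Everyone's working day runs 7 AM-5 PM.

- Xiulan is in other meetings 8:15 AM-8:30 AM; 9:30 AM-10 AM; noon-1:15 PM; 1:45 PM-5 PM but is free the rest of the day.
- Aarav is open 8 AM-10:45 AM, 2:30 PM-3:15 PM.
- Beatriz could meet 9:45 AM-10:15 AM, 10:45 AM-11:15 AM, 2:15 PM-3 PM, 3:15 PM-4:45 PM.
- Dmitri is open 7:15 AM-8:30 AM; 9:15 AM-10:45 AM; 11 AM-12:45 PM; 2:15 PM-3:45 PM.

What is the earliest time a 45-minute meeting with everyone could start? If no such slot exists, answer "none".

none

Xiulan free: 07:00-08:15, 08:30-09:30, 10:00-12:00, 13:15-13:45 (invert busy blocks within the working day).
Aarav free: 08:00-10:45, 14:30-15:15.
Beatriz free: 09:45-10:15, 10:45-11:15, 14:15-15:00, 15:15-16:45.
Dmitri free: 07:15-08:30, 09:15-10:45, 11:00-12:45, 14:15-15:45.
Xiulan ∩ Aarav: 08:00-08:15, 08:30-09:30, 10:00-10:45.
Xiulan ∩ Aarav ∩ Beatriz: 10:00-10:15.
Xiulan ∩ Aarav ∩ Beatriz ∩ Dmitri: 10:00-10:15.
Those are the intersection windows.
No common window is at least 45 minutes long.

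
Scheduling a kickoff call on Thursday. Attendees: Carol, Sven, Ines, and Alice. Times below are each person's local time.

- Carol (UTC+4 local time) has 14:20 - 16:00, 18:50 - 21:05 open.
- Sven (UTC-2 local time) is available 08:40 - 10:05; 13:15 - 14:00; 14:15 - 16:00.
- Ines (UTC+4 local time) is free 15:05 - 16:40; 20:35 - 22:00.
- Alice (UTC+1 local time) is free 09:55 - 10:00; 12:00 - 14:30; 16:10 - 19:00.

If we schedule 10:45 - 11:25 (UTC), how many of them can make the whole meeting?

Carol in UTC: 10:20-12:00, 14:50-17:05 (subtract 4h to convert from UTC+4).
Sven in UTC: 10:40-12:05, 15:15-16:00, 16:15-18:00 (add 2h to convert from UTC-2).
Ines in UTC: 11:05-12:40, 16:35-18:00 (subtract 4h to convert from UTC+4).
Alice in UTC: 08:55-09:00, 11:00-13:30, 15:10-18:00 (subtract 1h to convert from UTC+1).
Carol and Sven can make the full 10:45-11:25 slot — that's 2.

2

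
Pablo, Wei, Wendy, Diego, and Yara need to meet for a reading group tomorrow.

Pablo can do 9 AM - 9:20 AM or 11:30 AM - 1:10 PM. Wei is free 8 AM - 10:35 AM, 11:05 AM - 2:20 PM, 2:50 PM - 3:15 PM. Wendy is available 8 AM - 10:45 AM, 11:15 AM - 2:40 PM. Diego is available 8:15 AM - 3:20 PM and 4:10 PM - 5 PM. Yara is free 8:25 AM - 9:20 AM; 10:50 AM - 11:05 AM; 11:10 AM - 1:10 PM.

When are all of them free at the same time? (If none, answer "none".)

09:00-09:20, 11:30-13:10

Pablo ∩ Wei: 09:00-09:20, 11:30-13:10.
Pablo ∩ Wei ∩ Wendy: 09:00-09:20, 11:30-13:10.
Pablo ∩ Wei ∩ Wendy ∩ Diego: 09:00-09:20, 11:30-13:10.
Pablo ∩ Wei ∩ Wendy ∩ Diego ∩ Yara: 09:00-09:20, 11:30-13:10.
Those are the intersection windows.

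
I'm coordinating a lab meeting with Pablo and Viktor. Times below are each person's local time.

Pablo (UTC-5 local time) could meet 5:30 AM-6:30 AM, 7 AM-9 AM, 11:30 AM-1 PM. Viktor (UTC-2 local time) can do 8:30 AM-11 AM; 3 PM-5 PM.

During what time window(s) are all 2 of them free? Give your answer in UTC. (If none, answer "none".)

Pablo in UTC: 10:30-11:30, 12:00-14:00, 16:30-18:00 (add 5h to convert from UTC-5).
Viktor in UTC: 10:30-13:00, 17:00-19:00 (add 2h to convert from UTC-2).
Pablo ∩ Viktor: 10:30-11:30, 12:00-13:00, 17:00-18:00.
So the common availability across everyone is 10:30-11:30, 12:00-13:00, 17:00-18:00.

10:30-11:30, 12:00-13:00, 17:00-18:00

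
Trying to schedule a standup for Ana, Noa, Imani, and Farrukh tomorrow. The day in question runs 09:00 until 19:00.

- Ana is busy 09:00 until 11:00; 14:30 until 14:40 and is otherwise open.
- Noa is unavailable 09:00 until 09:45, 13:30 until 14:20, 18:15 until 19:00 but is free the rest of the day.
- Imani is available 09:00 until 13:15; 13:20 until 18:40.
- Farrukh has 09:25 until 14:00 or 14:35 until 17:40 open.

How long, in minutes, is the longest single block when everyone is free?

Ana free: 11:00-14:30, 14:40-19:00 (invert busy blocks within the working day).
Noa free: 09:45-13:30, 14:20-18:15 (invert busy blocks within the working day).
Imani free: 09:00-13:15, 13:20-18:40.
Farrukh free: 09:25-14:00, 14:35-17:40.
Ana ∩ Noa: 11:00-13:30, 14:20-14:30, 14:40-18:15.
Ana ∩ Noa ∩ Imani: 11:00-13:15, 13:20-13:30, 14:20-14:30, 14:40-18:15.
Ana ∩ Noa ∩ Imani ∩ Farrukh: 11:00-13:15, 13:20-13:30, 14:40-17:40.
The longest is 14:40-17:40 at 180 minutes.

180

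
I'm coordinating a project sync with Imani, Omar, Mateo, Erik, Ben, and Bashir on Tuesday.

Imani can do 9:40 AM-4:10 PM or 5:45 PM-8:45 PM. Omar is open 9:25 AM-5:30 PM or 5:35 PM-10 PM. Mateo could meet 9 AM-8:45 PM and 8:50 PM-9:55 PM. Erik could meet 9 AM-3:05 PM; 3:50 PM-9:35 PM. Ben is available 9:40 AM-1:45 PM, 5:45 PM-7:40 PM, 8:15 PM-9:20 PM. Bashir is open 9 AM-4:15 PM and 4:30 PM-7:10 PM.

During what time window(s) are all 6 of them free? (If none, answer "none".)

Imani ∩ Omar: 09:40-16:10, 17:45-20:45.
Imani ∩ Omar ∩ Mateo: 09:40-16:10, 17:45-20:45.
Imani ∩ Omar ∩ Mateo ∩ Erik: 09:40-15:05, 15:50-16:10, 17:45-20:45.
Imani ∩ Omar ∩ Mateo ∩ Erik ∩ Ben: 09:40-13:45, 17:45-19:40, 20:15-20:45.
Imani ∩ Omar ∩ Mateo ∩ Erik ∩ Ben ∩ Bashir: 09:40-13:45, 17:45-19:10.
Those are the intersection windows.

09:40-13:45, 17:45-19:10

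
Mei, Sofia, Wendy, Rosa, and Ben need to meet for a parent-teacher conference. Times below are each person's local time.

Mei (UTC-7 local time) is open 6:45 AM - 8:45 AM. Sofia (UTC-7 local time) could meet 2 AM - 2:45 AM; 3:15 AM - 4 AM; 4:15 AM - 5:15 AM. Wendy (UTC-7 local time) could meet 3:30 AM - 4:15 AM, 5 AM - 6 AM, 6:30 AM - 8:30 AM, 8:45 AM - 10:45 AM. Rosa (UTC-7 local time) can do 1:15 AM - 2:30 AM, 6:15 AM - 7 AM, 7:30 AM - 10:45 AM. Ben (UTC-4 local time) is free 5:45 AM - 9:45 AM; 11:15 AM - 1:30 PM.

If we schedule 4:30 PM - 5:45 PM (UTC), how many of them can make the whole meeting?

Mei in UTC: 13:45-15:45 (add 7h to convert from UTC-7).
Sofia in UTC: 09:00-09:45, 10:15-11:00, 11:15-12:15 (add 7h to convert from UTC-7).
Wendy in UTC: 10:30-11:15, 12:00-13:00, 13:30-15:30, 15:45-17:45 (add 7h to convert from UTC-7).
Rosa in UTC: 08:15-09:30, 13:15-14:00, 14:30-17:45 (add 7h to convert from UTC-7).
Ben in UTC: 09:45-13:45, 15:15-17:30 (add 4h to convert from UTC-4).
Wendy and Rosa can make the full 16:30-17:45 slot — that's 2.

2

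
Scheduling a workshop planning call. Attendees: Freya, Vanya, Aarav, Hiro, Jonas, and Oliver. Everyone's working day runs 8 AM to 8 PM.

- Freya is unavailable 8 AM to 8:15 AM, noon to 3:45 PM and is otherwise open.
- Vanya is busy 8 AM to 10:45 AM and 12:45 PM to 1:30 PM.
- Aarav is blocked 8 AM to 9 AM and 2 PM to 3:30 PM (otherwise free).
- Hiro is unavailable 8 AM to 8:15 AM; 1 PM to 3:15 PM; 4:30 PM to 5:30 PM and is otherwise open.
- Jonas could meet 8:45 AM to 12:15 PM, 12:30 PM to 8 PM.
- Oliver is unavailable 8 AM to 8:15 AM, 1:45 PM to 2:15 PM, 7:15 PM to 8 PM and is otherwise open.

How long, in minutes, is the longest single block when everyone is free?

105

Freya free: 08:15-12:00, 15:45-20:00 (invert busy blocks within the working day).
Vanya free: 10:45-12:45, 13:30-20:00 (invert busy blocks within the working day).
Aarav free: 09:00-14:00, 15:30-20:00 (invert busy blocks within the working day).
Hiro free: 08:15-13:00, 15:15-16:30, 17:30-20:00 (invert busy blocks within the working day).
Jonas free: 08:45-12:15, 12:30-20:00.
Oliver free: 08:15-13:45, 14:15-19:15 (invert busy blocks within the working day).
Freya ∩ Vanya: 10:45-12:00, 15:45-20:00.
Freya ∩ Vanya ∩ Aarav: 10:45-12:00, 15:45-20:00.
Freya ∩ Vanya ∩ Aarav ∩ Hiro: 10:45-12:00, 15:45-16:30, 17:30-20:00.
Freya ∩ Vanya ∩ Aarav ∩ Hiro ∩ Jonas: 10:45-12:00, 15:45-16:30, 17:30-20:00.
Freya ∩ Vanya ∩ Aarav ∩ Hiro ∩ Jonas ∩ Oliver: 10:45-12:00, 15:45-16:30, 17:30-19:15.
The longest is 17:30-19:15 at 105 minutes.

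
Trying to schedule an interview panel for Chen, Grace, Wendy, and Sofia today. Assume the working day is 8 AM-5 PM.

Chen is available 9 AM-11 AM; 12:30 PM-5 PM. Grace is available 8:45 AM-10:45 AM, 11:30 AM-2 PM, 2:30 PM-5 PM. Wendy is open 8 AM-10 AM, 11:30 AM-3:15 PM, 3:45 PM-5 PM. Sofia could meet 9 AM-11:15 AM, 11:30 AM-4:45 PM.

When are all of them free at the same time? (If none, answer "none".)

Chen ∩ Grace: 09:00-10:45, 12:30-14:00, 14:30-17:00.
Chen ∩ Grace ∩ Wendy: 09:00-10:00, 12:30-14:00, 14:30-15:15, 15:45-17:00.
Chen ∩ Grace ∩ Wendy ∩ Sofia: 09:00-10:00, 12:30-14:00, 14:30-15:15, 15:45-16:45.

09:00-10:00, 12:30-14:00, 14:30-15:15, 15:45-16:45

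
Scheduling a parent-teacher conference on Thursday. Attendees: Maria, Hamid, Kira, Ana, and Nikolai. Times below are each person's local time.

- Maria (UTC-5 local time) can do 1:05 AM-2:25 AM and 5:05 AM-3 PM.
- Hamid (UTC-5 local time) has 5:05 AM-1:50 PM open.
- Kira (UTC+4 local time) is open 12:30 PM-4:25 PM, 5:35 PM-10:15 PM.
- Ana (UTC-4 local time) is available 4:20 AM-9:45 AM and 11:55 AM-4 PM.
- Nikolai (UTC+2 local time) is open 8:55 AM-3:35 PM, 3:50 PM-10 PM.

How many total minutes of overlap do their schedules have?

Maria in UTC: 06:05-07:25, 10:05-20:00 (add 5h to convert from UTC-5).
Hamid in UTC: 10:05-18:50 (add 5h to convert from UTC-5).
Kira in UTC: 08:30-12:25, 13:35-18:15 (subtract 4h to convert from UTC+4).
Ana in UTC: 08:20-13:45, 15:55-20:00 (add 4h to convert from UTC-4).
Nikolai in UTC: 06:55-13:35, 13:50-20:00 (subtract 2h to convert from UTC+2).
Maria ∩ Hamid: 10:05-18:50.
Maria ∩ Hamid ∩ Kira: 10:05-12:25, 13:35-18:15.
Maria ∩ Hamid ∩ Kira ∩ Ana: 10:05-12:25, 13:35-13:45, 15:55-18:15.
Maria ∩ Hamid ∩ Kira ∩ Ana ∩ Nikolai: 10:05-12:25, 15:55-18:15.
Summing the common windows: 140 + 140 = 280 minutes.

280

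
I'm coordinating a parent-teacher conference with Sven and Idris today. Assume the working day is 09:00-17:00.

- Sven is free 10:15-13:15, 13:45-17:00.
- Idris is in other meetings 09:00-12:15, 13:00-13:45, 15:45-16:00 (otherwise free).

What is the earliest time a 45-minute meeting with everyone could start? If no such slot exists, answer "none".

Sven free: 10:15-13:15, 13:45-17:00.
Idris free: 12:15-13:00, 13:45-15:45, 16:00-17:00 (invert busy blocks within the working day).
Sven ∩ Idris: 12:15-13:00, 13:45-15:45, 16:00-17:00.
So the common availability across everyone is 12:15-13:00, 13:45-15:45, 16:00-17:00.
The first common window of at least 45 minutes is 12:15-13:00, so the earliest start is 12:15.

12:15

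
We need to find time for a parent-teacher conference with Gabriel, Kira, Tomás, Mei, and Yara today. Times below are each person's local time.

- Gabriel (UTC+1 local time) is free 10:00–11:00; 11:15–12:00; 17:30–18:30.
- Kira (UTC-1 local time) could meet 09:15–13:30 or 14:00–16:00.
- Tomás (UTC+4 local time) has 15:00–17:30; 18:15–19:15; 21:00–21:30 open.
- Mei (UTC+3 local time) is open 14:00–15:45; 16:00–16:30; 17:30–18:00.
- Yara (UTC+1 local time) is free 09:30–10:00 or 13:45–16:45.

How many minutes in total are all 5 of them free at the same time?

0

Gabriel in UTC: 09:00-10:00, 10:15-11:00, 16:30-17:30 (subtract 1h to convert from UTC+1).
Kira in UTC: 10:15-14:30, 15:00-17:00 (add 1h to convert from UTC-1).
Tomás in UTC: 11:00-13:30, 14:15-15:15, 17:00-17:30 (subtract 4h to convert from UTC+4).
Mei in UTC: 11:00-12:45, 13:00-13:30, 14:30-15:00 (subtract 3h to convert from UTC+3).
Yara in UTC: 08:30-09:00, 12:45-15:45 (subtract 1h to convert from UTC+1).
Gabriel ∩ Kira: 10:15-11:00, 16:30-17:00.
Gabriel ∩ Kira ∩ Tomás: ∅.
Gabriel ∩ Kira ∩ Tomás ∩ Mei: ∅.
Gabriel ∩ Kira ∩ Tomás ∩ Mei ∩ Yara: ∅.
There is no time when everyone is free.
There is no common window, so the total is 0 minutes.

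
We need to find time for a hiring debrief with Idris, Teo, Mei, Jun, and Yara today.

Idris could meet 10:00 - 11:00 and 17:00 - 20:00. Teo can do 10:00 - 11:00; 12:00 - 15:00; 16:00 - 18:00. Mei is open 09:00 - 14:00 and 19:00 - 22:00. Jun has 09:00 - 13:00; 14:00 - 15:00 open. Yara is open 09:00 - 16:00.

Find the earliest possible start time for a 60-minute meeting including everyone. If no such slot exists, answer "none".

10:00

Idris ∩ Teo: 10:00-11:00, 17:00-18:00.
Idris ∩ Teo ∩ Mei: 10:00-11:00.
Idris ∩ Teo ∩ Mei ∩ Jun: 10:00-11:00.
Idris ∩ Teo ∩ Mei ∩ Jun ∩ Yara: 10:00-11:00.
Those are the intersection windows.
The first common window of at least 60 minutes is 10:00-11:00, so the earliest start is 10:00.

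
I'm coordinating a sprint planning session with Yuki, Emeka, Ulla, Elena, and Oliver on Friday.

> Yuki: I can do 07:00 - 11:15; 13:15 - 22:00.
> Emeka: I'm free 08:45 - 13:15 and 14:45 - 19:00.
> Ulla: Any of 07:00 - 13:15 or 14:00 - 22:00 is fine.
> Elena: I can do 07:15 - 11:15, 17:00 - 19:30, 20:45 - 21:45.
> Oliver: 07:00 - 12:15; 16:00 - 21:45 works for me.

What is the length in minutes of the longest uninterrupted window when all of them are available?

150

Yuki ∩ Emeka: 08:45-11:15, 14:45-19:00.
Yuki ∩ Emeka ∩ Ulla: 08:45-11:15, 14:45-19:00.
Yuki ∩ Emeka ∩ Ulla ∩ Elena: 08:45-11:15, 17:00-19:00.
Yuki ∩ Emeka ∩ Ulla ∩ Elena ∩ Oliver: 08:45-11:15, 17:00-19:00.
So the common availability across everyone is 08:45-11:15, 17:00-19:00.
The longest is 08:45-11:15 at 150 minutes.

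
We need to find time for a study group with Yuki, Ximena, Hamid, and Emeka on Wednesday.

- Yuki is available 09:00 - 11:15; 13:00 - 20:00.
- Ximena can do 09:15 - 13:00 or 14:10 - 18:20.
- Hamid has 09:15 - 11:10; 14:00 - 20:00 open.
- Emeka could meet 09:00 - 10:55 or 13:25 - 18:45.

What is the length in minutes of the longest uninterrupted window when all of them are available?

250

Yuki ∩ Ximena: 09:15-11:15, 14:10-18:20.
Yuki ∩ Ximena ∩ Hamid: 09:15-11:10, 14:10-18:20.
Yuki ∩ Ximena ∩ Hamid ∩ Emeka: 09:15-10:55, 14:10-18:20.
The longest is 14:10-18:20 at 250 minutes.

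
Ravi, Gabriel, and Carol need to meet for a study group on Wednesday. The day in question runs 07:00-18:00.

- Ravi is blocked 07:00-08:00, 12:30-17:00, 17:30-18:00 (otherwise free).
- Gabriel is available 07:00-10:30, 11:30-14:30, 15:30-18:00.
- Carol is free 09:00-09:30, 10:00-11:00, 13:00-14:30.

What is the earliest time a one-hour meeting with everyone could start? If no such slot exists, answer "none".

none

Ravi free: 08:00-12:30, 17:00-17:30 (invert busy blocks within the working day).
Gabriel free: 07:00-10:30, 11:30-14:30, 15:30-18:00.
Carol free: 09:00-09:30, 10:00-11:00, 13:00-14:30.
Ravi ∩ Gabriel: 08:00-10:30, 11:30-12:30, 17:00-17:30.
Ravi ∩ Gabriel ∩ Carol: 09:00-09:30, 10:00-10:30.
No common window is at least 60 minutes long.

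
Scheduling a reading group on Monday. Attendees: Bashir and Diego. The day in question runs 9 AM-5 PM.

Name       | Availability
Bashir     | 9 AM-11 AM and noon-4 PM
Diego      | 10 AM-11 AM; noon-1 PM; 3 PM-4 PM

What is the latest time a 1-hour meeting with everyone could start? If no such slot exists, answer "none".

Bashir ∩ Diego: 10:00-11:00, 12:00-13:00, 15:00-16:00.
The last common window of at least 60 minutes is 15:00-16:00; a 60-minute meeting can start as late as 15:00 and still end by 16:00.

15:00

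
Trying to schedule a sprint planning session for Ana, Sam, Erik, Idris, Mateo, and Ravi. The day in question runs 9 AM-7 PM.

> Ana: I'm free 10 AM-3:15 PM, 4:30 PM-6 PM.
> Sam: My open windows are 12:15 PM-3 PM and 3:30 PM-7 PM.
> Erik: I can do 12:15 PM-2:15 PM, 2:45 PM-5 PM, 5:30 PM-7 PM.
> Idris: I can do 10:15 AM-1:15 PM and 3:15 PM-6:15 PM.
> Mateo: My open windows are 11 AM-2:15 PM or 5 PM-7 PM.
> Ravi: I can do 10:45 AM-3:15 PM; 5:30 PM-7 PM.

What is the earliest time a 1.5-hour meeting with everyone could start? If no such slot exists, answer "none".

Ana ∩ Sam: 12:15-15:00, 16:30-18:00.
Ana ∩ Sam ∩ Erik: 12:15-14:15, 14:45-15:00, 16:30-17:00, 17:30-18:00.
Ana ∩ Sam ∩ Erik ∩ Idris: 12:15-13:15, 16:30-17:00, 17:30-18:00.
Ana ∩ Sam ∩ Erik ∩ Idris ∩ Mateo: 12:15-13:15, 17:30-18:00.
Ana ∩ Sam ∩ Erik ∩ Idris ∩ Mateo ∩ Ravi: 12:15-13:15, 17:30-18:00.
No common window is at least 90 minutes long.

none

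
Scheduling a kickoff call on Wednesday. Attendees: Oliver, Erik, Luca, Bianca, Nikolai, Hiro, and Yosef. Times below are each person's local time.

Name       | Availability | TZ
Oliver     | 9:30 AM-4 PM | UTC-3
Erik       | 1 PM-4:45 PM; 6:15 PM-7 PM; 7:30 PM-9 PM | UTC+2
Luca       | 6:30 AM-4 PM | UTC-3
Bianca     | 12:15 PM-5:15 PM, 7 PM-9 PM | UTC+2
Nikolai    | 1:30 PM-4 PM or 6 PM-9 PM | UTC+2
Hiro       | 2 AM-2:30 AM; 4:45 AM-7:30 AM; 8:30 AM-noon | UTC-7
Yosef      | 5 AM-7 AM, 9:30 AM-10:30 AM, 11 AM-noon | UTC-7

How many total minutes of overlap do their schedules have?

150

Oliver in UTC: 12:30-19:00 (add 3h to convert from UTC-3).
Erik in UTC: 11:00-14:45, 16:15-17:00, 17:30-19:00 (subtract 2h to convert from UTC+2).
Luca in UTC: 09:30-19:00 (add 3h to convert from UTC-3).
Bianca in UTC: 10:15-15:15, 17:00-19:00 (subtract 2h to convert from UTC+2).
Nikolai in UTC: 11:30-14:00, 16:00-19:00 (subtract 2h to convert from UTC+2).
Hiro in UTC: 09:00-09:30, 11:45-14:30, 15:30-19:00 (add 7h to convert from UTC-7).
Yosef in UTC: 12:00-14:00, 16:30-17:30, 18:00-19:00 (add 7h to convert from UTC-7).
Oliver ∩ Erik: 12:30-14:45, 16:15-17:00, 17:30-19:00.
Oliver ∩ Erik ∩ Luca: 12:30-14:45, 16:15-17:00, 17:30-19:00.
Oliver ∩ Erik ∩ Luca ∩ Bianca: 12:30-14:45, 17:30-19:00.
Oliver ∩ Erik ∩ Luca ∩ Bianca ∩ Nikolai: 12:30-14:00, 17:30-19:00.
Oliver ∩ Erik ∩ Luca ∩ Bianca ∩ Nikolai ∩ Hiro: 12:30-14:00, 17:30-19:00.
Oliver ∩ Erik ∩ Luca ∩ Bianca ∩ Nikolai ∩ Hiro ∩ Yosef: 12:30-14:00, 18:00-19:00.
Summing the common windows: 90 + 60 = 150 minutes.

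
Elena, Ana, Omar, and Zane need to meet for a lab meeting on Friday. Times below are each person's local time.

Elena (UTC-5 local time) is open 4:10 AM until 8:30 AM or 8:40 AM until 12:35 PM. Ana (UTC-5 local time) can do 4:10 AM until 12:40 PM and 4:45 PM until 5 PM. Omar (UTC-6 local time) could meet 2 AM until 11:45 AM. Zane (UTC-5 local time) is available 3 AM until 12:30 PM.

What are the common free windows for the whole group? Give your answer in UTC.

Elena in UTC: 09:10-13:30, 13:40-17:35 (add 5h to convert from UTC-5).
Ana in UTC: 09:10-17:40, 21:45-22:00 (add 5h to convert from UTC-5).
Omar in UTC: 08:00-17:45 (add 6h to convert from UTC-6).
Zane in UTC: 08:00-17:30 (add 5h to convert from UTC-5).
Elena ∩ Ana: 09:10-13:30, 13:40-17:35.
Elena ∩ Ana ∩ Omar: 09:10-13:30, 13:40-17:35.
Elena ∩ Ana ∩ Omar ∩ Zane: 09:10-13:30, 13:40-17:30.

09:10-13:30, 13:40-17:30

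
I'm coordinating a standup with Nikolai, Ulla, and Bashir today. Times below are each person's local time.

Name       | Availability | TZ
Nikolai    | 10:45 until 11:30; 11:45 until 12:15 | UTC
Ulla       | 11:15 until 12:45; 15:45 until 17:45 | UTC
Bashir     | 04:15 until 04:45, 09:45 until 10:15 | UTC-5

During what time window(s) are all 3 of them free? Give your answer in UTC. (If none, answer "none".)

Nikolai in UTC: 10:45-11:30, 11:45-12:15.
Ulla in UTC: 11:15-12:45, 15:45-17:45.
Bashir in UTC: 09:15-09:45, 14:45-15:15 (add 5h to convert from UTC-5).
Nikolai ∩ Ulla: 11:15-11:30, 11:45-12:15.
Nikolai ∩ Ulla ∩ Bashir: ∅.
There is no time when everyone is free.

none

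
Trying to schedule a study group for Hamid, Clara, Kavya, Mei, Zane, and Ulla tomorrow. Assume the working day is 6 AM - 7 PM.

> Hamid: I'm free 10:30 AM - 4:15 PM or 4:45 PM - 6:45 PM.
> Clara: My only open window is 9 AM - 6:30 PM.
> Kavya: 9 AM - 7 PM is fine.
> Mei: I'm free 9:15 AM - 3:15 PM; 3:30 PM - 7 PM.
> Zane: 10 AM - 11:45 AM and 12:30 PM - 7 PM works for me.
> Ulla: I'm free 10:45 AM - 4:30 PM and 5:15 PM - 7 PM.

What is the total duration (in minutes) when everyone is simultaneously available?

345

Hamid ∩ Clara: 10:30-16:15, 16:45-18:30.
Hamid ∩ Clara ∩ Kavya: 10:30-16:15, 16:45-18:30.
Hamid ∩ Clara ∩ Kavya ∩ Mei: 10:30-15:15, 15:30-16:15, 16:45-18:30.
Hamid ∩ Clara ∩ Kavya ∩ Mei ∩ Zane: 10:30-11:45, 12:30-15:15, 15:30-16:15, 16:45-18:30.
Hamid ∩ Clara ∩ Kavya ∩ Mei ∩ Zane ∩ Ulla: 10:45-11:45, 12:30-15:15, 15:30-16:15, 17:15-18:30.
So the common availability across everyone is 10:45-11:45, 12:30-15:15, 15:30-16:15, 17:15-18:30.
Summing the common windows: 60 + 165 + 45 + 75 = 345 minutes.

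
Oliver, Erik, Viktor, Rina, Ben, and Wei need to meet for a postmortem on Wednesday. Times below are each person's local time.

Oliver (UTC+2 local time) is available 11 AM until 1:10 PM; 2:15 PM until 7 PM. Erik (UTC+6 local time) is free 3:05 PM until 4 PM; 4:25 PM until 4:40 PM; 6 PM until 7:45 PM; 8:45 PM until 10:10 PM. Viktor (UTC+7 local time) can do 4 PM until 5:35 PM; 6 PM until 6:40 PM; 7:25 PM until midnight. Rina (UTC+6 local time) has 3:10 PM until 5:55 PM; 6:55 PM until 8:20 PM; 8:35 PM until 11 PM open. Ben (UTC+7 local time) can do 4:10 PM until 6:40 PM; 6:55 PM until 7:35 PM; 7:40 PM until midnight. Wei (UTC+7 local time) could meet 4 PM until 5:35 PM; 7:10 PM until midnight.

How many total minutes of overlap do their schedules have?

Oliver in UTC: 09:00-11:10, 12:15-17:00 (subtract 2h to convert from UTC+2).
Erik in UTC: 09:05-10:00, 10:25-10:40, 12:00-13:45, 14:45-16:10 (subtract 6h to convert from UTC+6).
Viktor in UTC: 09:00-10:35, 11:00-11:40, 12:25-17:00 (subtract 7h to convert from UTC+7).
Rina in UTC: 09:10-11:55, 12:55-14:20, 14:35-17:00 (subtract 6h to convert from UTC+6).
Ben in UTC: 09:10-11:40, 11:55-12:35, 12:40-17:00 (subtract 7h to convert from UTC+7).
Wei in UTC: 09:00-10:35, 12:10-17:00 (subtract 7h to convert from UTC+7).
Oliver ∩ Erik: 09:05-10:00, 10:25-10:40, 12:15-13:45, 14:45-16:10.
Oliver ∩ Erik ∩ Viktor: 09:05-10:00, 10:25-10:35, 12:25-13:45, 14:45-16:10.
Oliver ∩ Erik ∩ Viktor ∩ Rina: 09:10-10:00, 10:25-10:35, 12:55-13:45, 14:45-16:10.
Oliver ∩ Erik ∩ Viktor ∩ Rina ∩ Ben: 09:10-10:00, 10:25-10:35, 12:55-13:45, 14:45-16:10.
Oliver ∩ Erik ∩ Viktor ∩ Rina ∩ Ben ∩ Wei: 09:10-10:00, 10:25-10:35, 12:55-13:45, 14:45-16:10.
So the common availability across everyone is 09:10-10:00, 10:25-10:35, 12:55-13:45, 14:45-16:10.
Summing the common windows: 50 + 10 + 50 + 85 = 195 minutes.

195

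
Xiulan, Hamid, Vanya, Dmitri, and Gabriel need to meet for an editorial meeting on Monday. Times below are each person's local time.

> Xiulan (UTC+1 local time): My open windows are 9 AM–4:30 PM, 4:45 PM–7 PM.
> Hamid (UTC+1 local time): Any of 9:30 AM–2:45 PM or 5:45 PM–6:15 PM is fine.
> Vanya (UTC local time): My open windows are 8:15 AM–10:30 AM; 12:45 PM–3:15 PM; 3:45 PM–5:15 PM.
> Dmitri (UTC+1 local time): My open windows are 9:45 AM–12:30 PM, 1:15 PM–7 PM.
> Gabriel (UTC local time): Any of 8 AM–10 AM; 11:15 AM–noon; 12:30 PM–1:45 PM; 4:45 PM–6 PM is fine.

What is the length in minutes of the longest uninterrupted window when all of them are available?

Xiulan in UTC: 08:00-15:30, 15:45-18:00 (subtract 1h to convert from UTC+1).
Hamid in UTC: 08:30-13:45, 16:45-17:15 (subtract 1h to convert from UTC+1).
Vanya in UTC: 08:15-10:30, 12:45-15:15, 15:45-17:15.
Dmitri in UTC: 08:45-11:30, 12:15-18:00 (subtract 1h to convert from UTC+1).
Gabriel in UTC: 08:00-10:00, 11:15-12:00, 12:30-13:45, 16:45-18:00.
Xiulan ∩ Hamid: 08:30-13:45, 16:45-17:15.
Xiulan ∩ Hamid ∩ Vanya: 08:30-10:30, 12:45-13:45, 16:45-17:15.
Xiulan ∩ Hamid ∩ Vanya ∩ Dmitri: 08:45-10:30, 12:45-13:45, 16:45-17:15.
Xiulan ∩ Hamid ∩ Vanya ∩ Dmitri ∩ Gabriel: 08:45-10:00, 12:45-13:45, 16:45-17:15.
The longest is 08:45-10:00 at 75 minutes.

75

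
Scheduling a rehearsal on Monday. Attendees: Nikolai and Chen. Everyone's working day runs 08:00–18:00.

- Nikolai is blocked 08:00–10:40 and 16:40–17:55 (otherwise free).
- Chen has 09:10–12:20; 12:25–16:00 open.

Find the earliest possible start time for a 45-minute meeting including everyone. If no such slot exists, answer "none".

Nikolai free: 10:40-16:40, 17:55-18:00 (invert busy blocks within the working day).
Chen free: 09:10-12:20, 12:25-16:00.
Nikolai ∩ Chen: 10:40-12:20, 12:25-16:00.
So the common availability across everyone is 10:40-12:20, 12:25-16:00.
The first common window of at least 45 minutes is 10:40-12:20, so the earliest start is 10:40.

10:40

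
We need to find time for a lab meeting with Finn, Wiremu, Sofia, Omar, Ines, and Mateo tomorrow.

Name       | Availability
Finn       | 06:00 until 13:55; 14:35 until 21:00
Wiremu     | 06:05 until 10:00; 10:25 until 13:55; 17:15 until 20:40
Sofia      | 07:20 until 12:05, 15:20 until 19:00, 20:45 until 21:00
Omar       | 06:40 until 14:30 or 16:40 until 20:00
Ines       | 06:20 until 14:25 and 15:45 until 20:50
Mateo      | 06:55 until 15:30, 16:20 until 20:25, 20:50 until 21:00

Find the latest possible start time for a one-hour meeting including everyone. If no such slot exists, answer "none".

18:00

Finn ∩ Wiremu: 06:05-10:00, 10:25-13:55, 17:15-20:40.
Finn ∩ Wiremu ∩ Sofia: 07:20-10:00, 10:25-12:05, 17:15-19:00.
Finn ∩ Wiremu ∩ Sofia ∩ Omar: 07:20-10:00, 10:25-12:05, 17:15-19:00.
Finn ∩ Wiremu ∩ Sofia ∩ Omar ∩ Ines: 07:20-10:00, 10:25-12:05, 17:15-19:00.
Finn ∩ Wiremu ∩ Sofia ∩ Omar ∩ Ines ∩ Mateo: 07:20-10:00, 10:25-12:05, 17:15-19:00.
Those are the intersection windows.
The last common window of at least 60 minutes is 17:15-19:00; a 60-minute meeting can start as late as 18:00 and still end by 19:00.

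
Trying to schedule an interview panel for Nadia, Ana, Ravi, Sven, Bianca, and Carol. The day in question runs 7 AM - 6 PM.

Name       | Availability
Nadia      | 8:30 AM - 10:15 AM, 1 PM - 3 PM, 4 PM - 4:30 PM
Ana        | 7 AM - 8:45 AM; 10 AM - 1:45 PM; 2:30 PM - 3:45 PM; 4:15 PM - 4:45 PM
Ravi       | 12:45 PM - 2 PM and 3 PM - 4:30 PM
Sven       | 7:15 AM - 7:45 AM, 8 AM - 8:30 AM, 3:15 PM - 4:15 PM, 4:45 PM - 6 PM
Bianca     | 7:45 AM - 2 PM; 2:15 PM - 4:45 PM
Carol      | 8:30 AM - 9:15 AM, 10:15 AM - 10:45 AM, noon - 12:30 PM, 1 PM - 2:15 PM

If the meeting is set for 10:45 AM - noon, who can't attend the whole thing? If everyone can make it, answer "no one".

Carol, Nadia, Ravi, Sven

Nadia: not fully free for 10:45-12:00. Ana: free for 10:45-12:00. Ravi: not fully free for 10:45-12:00. Sven: not fully free for 10:45-12:00. Bianca: free for 10:45-12:00. Carol: not fully free for 10:45-12:00.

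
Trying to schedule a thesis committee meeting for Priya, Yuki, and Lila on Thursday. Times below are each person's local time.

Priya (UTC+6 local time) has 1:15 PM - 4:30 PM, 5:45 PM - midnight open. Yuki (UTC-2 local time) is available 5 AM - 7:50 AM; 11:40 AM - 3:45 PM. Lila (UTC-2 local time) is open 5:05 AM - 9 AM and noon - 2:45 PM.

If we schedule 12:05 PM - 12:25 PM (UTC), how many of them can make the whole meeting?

Priya in UTC: 07:15-10:30, 11:45-18:00 (subtract 6h to convert from UTC+6).
Yuki in UTC: 07:00-09:50, 13:40-17:45 (add 2h to convert from UTC-2).
Lila in UTC: 07:05-11:00, 14:00-16:45 (add 2h to convert from UTC-2).
Priya can make the full 12:05-12:25 slot — that's 1.

1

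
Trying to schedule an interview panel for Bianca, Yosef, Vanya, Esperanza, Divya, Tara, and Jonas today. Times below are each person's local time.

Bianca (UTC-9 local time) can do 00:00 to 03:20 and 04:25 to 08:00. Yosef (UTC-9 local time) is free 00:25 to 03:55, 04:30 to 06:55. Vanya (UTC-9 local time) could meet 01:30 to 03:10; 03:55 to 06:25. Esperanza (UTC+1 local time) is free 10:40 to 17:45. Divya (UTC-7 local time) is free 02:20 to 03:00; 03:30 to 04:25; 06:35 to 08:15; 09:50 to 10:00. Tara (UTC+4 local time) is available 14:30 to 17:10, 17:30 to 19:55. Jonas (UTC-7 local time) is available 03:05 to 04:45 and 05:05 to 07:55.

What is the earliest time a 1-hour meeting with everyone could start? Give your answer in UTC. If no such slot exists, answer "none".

13:35

Bianca in UTC: 09:00-12:20, 13:25-17:00 (add 9h to convert from UTC-9).
Yosef in UTC: 09:25-12:55, 13:30-15:55 (add 9h to convert from UTC-9).
Vanya in UTC: 10:30-12:10, 12:55-15:25 (add 9h to convert from UTC-9).
Esperanza in UTC: 09:40-16:45 (subtract 1h to convert from UTC+1).
Divya in UTC: 09:20-10:00, 10:30-11:25, 13:35-15:15, 16:50-17:00 (add 7h to convert from UTC-7).
Tara in UTC: 10:30-13:10, 13:30-15:55 (subtract 4h to convert from UTC+4).
Jonas in UTC: 10:05-11:45, 12:05-14:55 (add 7h to convert from UTC-7).
Bianca ∩ Yosef: 09:25-12:20, 13:30-15:55.
Bianca ∩ Yosef ∩ Vanya: 10:30-12:10, 13:30-15:25.
Bianca ∩ Yosef ∩ Vanya ∩ Esperanza: 10:30-12:10, 13:30-15:25.
Bianca ∩ Yosef ∩ Vanya ∩ Esperanza ∩ Divya: 10:30-11:25, 13:35-15:15.
Bianca ∩ Yosef ∩ Vanya ∩ Esperanza ∩ Divya ∩ Tara: 10:30-11:25, 13:35-15:15.
Bianca ∩ Yosef ∩ Vanya ∩ Esperanza ∩ Divya ∩ Tara ∩ Jonas: 10:30-11:25, 13:35-14:55.
So the common availability across everyone is 10:30-11:25, 13:35-14:55.
The first common window of at least 60 minutes is 13:35-14:55, so the earliest start is 13:35.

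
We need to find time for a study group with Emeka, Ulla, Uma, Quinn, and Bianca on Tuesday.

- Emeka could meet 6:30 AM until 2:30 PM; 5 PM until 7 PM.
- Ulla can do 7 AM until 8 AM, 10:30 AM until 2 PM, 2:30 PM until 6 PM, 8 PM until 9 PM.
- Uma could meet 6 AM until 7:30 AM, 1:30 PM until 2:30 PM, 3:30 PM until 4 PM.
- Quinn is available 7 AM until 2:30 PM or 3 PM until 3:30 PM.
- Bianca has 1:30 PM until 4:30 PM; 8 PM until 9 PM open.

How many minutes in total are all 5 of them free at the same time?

30

Emeka ∩ Ulla: 07:00-08:00, 10:30-14:00, 17:00-18:00.
Emeka ∩ Ulla ∩ Uma: 07:00-07:30, 13:30-14:00.
Emeka ∩ Ulla ∩ Uma ∩ Quinn: 07:00-07:30, 13:30-14:00.
Emeka ∩ Ulla ∩ Uma ∩ Quinn ∩ Bianca: 13:30-14:00.
Those are the intersection windows.
That's a single block of 30 minutes.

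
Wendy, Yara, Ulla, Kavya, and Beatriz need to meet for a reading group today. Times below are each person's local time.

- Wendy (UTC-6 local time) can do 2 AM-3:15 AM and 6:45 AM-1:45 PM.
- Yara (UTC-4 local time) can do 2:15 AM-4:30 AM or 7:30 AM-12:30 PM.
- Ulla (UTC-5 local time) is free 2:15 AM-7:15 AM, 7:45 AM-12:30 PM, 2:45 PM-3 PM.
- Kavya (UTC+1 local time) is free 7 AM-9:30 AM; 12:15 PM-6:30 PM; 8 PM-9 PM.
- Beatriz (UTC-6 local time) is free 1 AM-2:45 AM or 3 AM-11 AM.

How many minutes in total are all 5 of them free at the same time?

Wendy in UTC: 08:00-09:15, 12:45-19:45 (add 6h to convert from UTC-6).
Yara in UTC: 06:15-08:30, 11:30-16:30 (add 4h to convert from UTC-4).
Ulla in UTC: 07:15-12:15, 12:45-17:30, 19:45-20:00 (add 5h to convert from UTC-5).
Kavya in UTC: 06:00-08:30, 11:15-17:30, 19:00-20:00 (subtract 1h to convert from UTC+1).
Beatriz in UTC: 07:00-08:45, 09:00-17:00 (add 6h to convert from UTC-6).
Wendy ∩ Yara: 08:00-08:30, 12:45-16:30.
Wendy ∩ Yara ∩ Ulla: 08:00-08:30, 12:45-16:30.
Wendy ∩ Yara ∩ Ulla ∩ Kavya: 08:00-08:30, 12:45-16:30.
Wendy ∩ Yara ∩ Ulla ∩ Kavya ∩ Beatriz: 08:00-08:30, 12:45-16:30.
Summing the common windows: 30 + 225 = 255 minutes.

255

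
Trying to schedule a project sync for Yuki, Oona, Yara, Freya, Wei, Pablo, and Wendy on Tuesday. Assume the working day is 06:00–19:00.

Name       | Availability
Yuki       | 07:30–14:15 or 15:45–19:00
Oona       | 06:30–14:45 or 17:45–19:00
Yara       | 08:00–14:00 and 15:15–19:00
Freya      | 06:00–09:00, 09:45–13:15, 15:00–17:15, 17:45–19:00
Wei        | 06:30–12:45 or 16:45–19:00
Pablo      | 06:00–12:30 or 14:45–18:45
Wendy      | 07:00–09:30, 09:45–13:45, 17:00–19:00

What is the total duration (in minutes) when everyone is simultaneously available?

285

Yuki ∩ Oona: 07:30-14:15, 17:45-19:00.
Yuki ∩ Oona ∩ Yara: 08:00-14:00, 17:45-19:00.
Yuki ∩ Oona ∩ Yara ∩ Freya: 08:00-09:00, 09:45-13:15, 17:45-19:00.
Yuki ∩ Oona ∩ Yara ∩ Freya ∩ Wei: 08:00-09:00, 09:45-12:45, 17:45-19:00.
Yuki ∩ Oona ∩ Yara ∩ Freya ∩ Wei ∩ Pablo: 08:00-09:00, 09:45-12:30, 17:45-18:45.
Yuki ∩ Oona ∩ Yara ∩ Freya ∩ Wei ∩ Pablo ∩ Wendy: 08:00-09:00, 09:45-12:30, 17:45-18:45.
Summing the common windows: 60 + 165 + 60 = 285 minutes.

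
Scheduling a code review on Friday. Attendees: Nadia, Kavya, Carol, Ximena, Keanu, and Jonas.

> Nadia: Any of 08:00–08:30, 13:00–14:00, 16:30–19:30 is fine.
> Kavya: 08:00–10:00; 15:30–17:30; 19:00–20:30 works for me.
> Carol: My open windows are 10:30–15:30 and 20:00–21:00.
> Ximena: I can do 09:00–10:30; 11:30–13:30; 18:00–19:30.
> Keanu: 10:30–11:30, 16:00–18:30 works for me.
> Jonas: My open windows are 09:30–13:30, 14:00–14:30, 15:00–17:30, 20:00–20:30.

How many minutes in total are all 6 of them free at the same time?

Nadia ∩ Kavya: 08:00-08:30, 16:30-17:30, 19:00-19:30.
Nadia ∩ Kavya ∩ Carol: ∅.
Nadia ∩ Kavya ∩ Carol ∩ Ximena: ∅.
Nadia ∩ Kavya ∩ Carol ∩ Ximena ∩ Keanu: ∅.
Nadia ∩ Kavya ∩ Carol ∩ Ximena ∩ Keanu ∩ Jonas: ∅.
There is no time when everyone is free.
There is no common window, so the total is 0 minutes.

0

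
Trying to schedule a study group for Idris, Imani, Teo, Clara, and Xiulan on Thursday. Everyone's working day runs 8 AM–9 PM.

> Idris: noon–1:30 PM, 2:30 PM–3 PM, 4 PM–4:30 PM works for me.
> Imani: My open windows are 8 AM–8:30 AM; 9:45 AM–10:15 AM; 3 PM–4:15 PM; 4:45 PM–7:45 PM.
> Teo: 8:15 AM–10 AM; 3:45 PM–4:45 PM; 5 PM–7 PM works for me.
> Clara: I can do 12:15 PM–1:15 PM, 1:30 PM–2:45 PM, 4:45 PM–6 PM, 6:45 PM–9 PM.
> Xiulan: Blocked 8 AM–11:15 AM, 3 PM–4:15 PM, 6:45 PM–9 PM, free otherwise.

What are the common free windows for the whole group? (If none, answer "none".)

Idris free: 12:00-13:30, 14:30-15:00, 16:00-16:30.
Imani free: 08:00-08:30, 09:45-10:15, 15:00-16:15, 16:45-19:45.
Teo free: 08:15-10:00, 15:45-16:45, 17:00-19:00.
Clara free: 12:15-13:15, 13:30-14:45, 16:45-18:00, 18:45-21:00.
Xiulan free: 11:15-15:00, 16:15-18:45 (invert busy blocks within the working day).
Idris ∩ Imani: 16:00-16:15.
Idris ∩ Imani ∩ Teo: 16:00-16:15.
Idris ∩ Imani ∩ Teo ∩ Clara: ∅.
Idris ∩ Imani ∩ Teo ∩ Clara ∩ Xiulan: ∅.
There is no time when everyone is free.

none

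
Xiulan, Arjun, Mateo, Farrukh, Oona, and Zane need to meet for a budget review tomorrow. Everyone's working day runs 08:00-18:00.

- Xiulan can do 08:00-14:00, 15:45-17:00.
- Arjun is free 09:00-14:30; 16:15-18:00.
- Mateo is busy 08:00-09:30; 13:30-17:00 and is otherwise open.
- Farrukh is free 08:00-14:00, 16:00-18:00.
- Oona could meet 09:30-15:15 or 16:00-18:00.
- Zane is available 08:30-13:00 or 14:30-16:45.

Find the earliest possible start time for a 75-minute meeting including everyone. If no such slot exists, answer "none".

09:30

Xiulan free: 08:00-14:00, 15:45-17:00.
Arjun free: 09:00-14:30, 16:15-18:00.
Mateo free: 09:30-13:30, 17:00-18:00 (invert busy blocks within the working day).
Farrukh free: 08:00-14:00, 16:00-18:00.
Oona free: 09:30-15:15, 16:00-18:00.
Zane free: 08:30-13:00, 14:30-16:45.
Xiulan ∩ Arjun: 09:00-14:00, 16:15-17:00.
Xiulan ∩ Arjun ∩ Mateo: 09:30-13:30.
Xiulan ∩ Arjun ∩ Mateo ∩ Farrukh: 09:30-13:30.
Xiulan ∩ Arjun ∩ Mateo ∩ Farrukh ∩ Oona: 09:30-13:30.
Xiulan ∩ Arjun ∩ Mateo ∩ Farrukh ∩ Oona ∩ Zane: 09:30-13:00.
The first common window of at least 75 minutes is 09:30-13:00, so the earliest start is 09:30.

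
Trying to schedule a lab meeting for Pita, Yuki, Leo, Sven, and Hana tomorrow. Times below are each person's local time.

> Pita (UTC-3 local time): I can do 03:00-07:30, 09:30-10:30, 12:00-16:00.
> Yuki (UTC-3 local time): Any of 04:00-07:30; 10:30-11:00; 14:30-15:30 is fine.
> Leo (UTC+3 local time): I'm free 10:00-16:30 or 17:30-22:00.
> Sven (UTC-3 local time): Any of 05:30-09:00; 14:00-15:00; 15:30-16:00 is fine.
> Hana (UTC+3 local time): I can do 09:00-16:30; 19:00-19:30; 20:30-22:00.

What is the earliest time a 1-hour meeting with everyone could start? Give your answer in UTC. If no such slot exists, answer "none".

08:30

Pita in UTC: 06:00-10:30, 12:30-13:30, 15:00-19:00 (add 3h to convert from UTC-3).
Yuki in UTC: 07:00-10:30, 13:30-14:00, 17:30-18:30 (add 3h to convert from UTC-3).
Leo in UTC: 07:00-13:30, 14:30-19:00 (subtract 3h to convert from UTC+3).
Sven in UTC: 08:30-12:00, 17:00-18:00, 18:30-19:00 (add 3h to convert from UTC-3).
Hana in UTC: 06:00-13:30, 16:00-16:30, 17:30-19:00 (subtract 3h to convert from UTC+3).
Pita ∩ Yuki: 07:00-10:30, 17:30-18:30.
Pita ∩ Yuki ∩ Leo: 07:00-10:30, 17:30-18:30.
Pita ∩ Yuki ∩ Leo ∩ Sven: 08:30-10:30, 17:30-18:00.
Pita ∩ Yuki ∩ Leo ∩ Sven ∩ Hana: 08:30-10:30, 17:30-18:00.
So the common availability across everyone is 08:30-10:30, 17:30-18:00.
The first common window of at least 60 minutes is 08:30-10:30, so the earliest start is 08:30.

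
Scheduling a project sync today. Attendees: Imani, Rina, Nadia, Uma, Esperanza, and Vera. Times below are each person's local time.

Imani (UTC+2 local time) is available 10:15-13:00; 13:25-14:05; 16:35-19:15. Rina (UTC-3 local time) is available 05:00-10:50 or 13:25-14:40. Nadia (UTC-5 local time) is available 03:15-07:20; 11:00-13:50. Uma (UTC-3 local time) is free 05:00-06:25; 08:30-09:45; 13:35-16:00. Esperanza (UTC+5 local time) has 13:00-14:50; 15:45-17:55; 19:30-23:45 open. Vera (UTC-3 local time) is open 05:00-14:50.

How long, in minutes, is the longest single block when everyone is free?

Imani in UTC: 08:15-11:00, 11:25-12:05, 14:35-17:15 (subtract 2h to convert from UTC+2).
Rina in UTC: 08:00-13:50, 16:25-17:40 (add 3h to convert from UTC-3).
Nadia in UTC: 08:15-12:20, 16:00-18:50 (add 5h to convert from UTC-5).
Uma in UTC: 08:00-09:25, 11:30-12:45, 16:35-19:00 (add 3h to convert from UTC-3).
Esperanza in UTC: 08:00-09:50, 10:45-12:55, 14:30-18:45 (subtract 5h to convert from UTC+5).
Vera in UTC: 08:00-17:50 (add 3h to convert from UTC-3).
Imani ∩ Rina: 08:15-11:00, 11:25-12:05, 16:25-17:15.
Imani ∩ Rina ∩ Nadia: 08:15-11:00, 11:25-12:05, 16:25-17:15.
Imani ∩ Rina ∩ Nadia ∩ Uma: 08:15-09:25, 11:30-12:05, 16:35-17:15.
Imani ∩ Rina ∩ Nadia ∩ Uma ∩ Esperanza: 08:15-09:25, 11:30-12:05, 16:35-17:15.
Imani ∩ Rina ∩ Nadia ∩ Uma ∩ Esperanza ∩ Vera: 08:15-09:25, 11:30-12:05, 16:35-17:15.
Those are the intersection windows.
The longest is 08:15-09:25 at 70 minutes.

70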